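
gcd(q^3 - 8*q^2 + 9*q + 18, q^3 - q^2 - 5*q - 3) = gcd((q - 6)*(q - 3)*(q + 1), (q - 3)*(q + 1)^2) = q^2 - 2*q - 3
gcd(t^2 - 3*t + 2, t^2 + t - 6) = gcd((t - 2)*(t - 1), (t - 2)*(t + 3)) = t - 2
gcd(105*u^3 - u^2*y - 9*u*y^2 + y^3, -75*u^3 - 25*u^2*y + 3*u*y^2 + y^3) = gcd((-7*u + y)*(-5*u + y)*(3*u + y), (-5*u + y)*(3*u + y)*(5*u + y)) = -15*u^2 - 2*u*y + y^2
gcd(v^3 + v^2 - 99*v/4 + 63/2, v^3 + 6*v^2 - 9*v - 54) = v + 6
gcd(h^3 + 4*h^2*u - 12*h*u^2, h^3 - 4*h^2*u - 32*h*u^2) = h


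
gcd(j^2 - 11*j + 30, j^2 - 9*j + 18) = j - 6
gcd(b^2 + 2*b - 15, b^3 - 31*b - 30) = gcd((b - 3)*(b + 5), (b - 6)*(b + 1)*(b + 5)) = b + 5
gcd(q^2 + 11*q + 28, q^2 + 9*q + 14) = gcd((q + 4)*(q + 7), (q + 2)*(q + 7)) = q + 7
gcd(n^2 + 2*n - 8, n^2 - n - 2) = n - 2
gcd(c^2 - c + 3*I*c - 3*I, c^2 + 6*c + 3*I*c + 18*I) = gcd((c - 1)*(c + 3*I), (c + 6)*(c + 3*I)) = c + 3*I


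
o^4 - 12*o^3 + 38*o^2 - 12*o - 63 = (o - 7)*(o - 3)^2*(o + 1)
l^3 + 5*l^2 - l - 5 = (l - 1)*(l + 1)*(l + 5)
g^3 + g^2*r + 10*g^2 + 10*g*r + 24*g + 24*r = (g + 4)*(g + 6)*(g + r)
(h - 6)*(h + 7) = h^2 + h - 42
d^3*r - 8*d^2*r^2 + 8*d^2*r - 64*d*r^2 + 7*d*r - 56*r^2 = (d + 7)*(d - 8*r)*(d*r + r)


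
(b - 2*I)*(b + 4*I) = b^2 + 2*I*b + 8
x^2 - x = x*(x - 1)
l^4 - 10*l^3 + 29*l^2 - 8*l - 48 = (l - 4)^2*(l - 3)*(l + 1)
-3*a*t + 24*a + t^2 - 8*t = (-3*a + t)*(t - 8)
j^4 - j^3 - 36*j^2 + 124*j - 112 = (j - 4)*(j - 2)^2*(j + 7)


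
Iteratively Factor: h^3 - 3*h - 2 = (h + 1)*(h^2 - h - 2) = (h - 2)*(h + 1)*(h + 1)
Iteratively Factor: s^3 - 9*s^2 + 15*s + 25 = (s - 5)*(s^2 - 4*s - 5) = (s - 5)*(s + 1)*(s - 5)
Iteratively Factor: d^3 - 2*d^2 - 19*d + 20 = (d - 1)*(d^2 - d - 20) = (d - 5)*(d - 1)*(d + 4)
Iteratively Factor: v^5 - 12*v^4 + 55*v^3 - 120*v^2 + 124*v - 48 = (v - 1)*(v^4 - 11*v^3 + 44*v^2 - 76*v + 48) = (v - 2)*(v - 1)*(v^3 - 9*v^2 + 26*v - 24) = (v - 4)*(v - 2)*(v - 1)*(v^2 - 5*v + 6) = (v - 4)*(v - 3)*(v - 2)*(v - 1)*(v - 2)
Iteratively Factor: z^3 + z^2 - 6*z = (z - 2)*(z^2 + 3*z) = z*(z - 2)*(z + 3)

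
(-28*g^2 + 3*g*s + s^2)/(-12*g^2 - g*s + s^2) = (7*g + s)/(3*g + s)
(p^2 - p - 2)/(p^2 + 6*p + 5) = (p - 2)/(p + 5)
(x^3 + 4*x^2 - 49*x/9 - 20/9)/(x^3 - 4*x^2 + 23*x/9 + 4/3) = (x + 5)/(x - 3)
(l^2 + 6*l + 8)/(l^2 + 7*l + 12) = (l + 2)/(l + 3)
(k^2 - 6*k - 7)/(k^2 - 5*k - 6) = (k - 7)/(k - 6)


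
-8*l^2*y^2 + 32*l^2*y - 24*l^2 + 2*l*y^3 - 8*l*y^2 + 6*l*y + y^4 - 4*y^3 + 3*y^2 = (-2*l + y)*(4*l + y)*(y - 3)*(y - 1)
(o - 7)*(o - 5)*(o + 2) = o^3 - 10*o^2 + 11*o + 70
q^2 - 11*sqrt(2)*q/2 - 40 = (q - 8*sqrt(2))*(q + 5*sqrt(2)/2)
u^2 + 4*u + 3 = (u + 1)*(u + 3)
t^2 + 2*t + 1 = (t + 1)^2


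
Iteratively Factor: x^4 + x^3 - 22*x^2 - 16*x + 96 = (x + 4)*(x^3 - 3*x^2 - 10*x + 24) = (x - 4)*(x + 4)*(x^2 + x - 6) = (x - 4)*(x + 3)*(x + 4)*(x - 2)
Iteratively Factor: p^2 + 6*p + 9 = (p + 3)*(p + 3)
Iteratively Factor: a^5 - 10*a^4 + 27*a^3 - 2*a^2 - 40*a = (a)*(a^4 - 10*a^3 + 27*a^2 - 2*a - 40) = a*(a + 1)*(a^3 - 11*a^2 + 38*a - 40) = a*(a - 2)*(a + 1)*(a^2 - 9*a + 20) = a*(a - 4)*(a - 2)*(a + 1)*(a - 5)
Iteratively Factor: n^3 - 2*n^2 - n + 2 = (n - 2)*(n^2 - 1) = (n - 2)*(n - 1)*(n + 1)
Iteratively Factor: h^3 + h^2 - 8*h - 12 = (h + 2)*(h^2 - h - 6) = (h - 3)*(h + 2)*(h + 2)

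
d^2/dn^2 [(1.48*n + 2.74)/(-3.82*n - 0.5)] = -74.312752/(3.82*n + 0.5)^3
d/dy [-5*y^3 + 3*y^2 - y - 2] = -15*y^2 + 6*y - 1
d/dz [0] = 0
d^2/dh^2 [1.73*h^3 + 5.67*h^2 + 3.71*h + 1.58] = 10.38*h + 11.34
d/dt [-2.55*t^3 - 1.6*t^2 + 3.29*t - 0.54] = -7.65*t^2 - 3.2*t + 3.29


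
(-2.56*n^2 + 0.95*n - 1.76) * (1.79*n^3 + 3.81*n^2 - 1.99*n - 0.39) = -4.5824*n^5 - 8.0531*n^4 + 5.5635*n^3 - 7.5977*n^2 + 3.1319*n + 0.6864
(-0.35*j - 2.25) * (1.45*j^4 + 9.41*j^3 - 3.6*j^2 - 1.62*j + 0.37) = -0.5075*j^5 - 6.556*j^4 - 19.9125*j^3 + 8.667*j^2 + 3.5155*j - 0.8325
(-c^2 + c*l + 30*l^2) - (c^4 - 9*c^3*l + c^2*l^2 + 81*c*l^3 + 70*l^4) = -c^4 + 9*c^3*l - c^2*l^2 - c^2 - 81*c*l^3 + c*l - 70*l^4 + 30*l^2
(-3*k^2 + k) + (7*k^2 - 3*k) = 4*k^2 - 2*k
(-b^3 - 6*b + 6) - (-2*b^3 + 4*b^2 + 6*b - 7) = b^3 - 4*b^2 - 12*b + 13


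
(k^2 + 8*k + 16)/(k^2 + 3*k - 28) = (k^2 + 8*k + 16)/(k^2 + 3*k - 28)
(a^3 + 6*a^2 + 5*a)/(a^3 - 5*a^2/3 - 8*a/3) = 3*(a + 5)/(3*a - 8)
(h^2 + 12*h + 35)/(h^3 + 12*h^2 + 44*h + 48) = (h^2 + 12*h + 35)/(h^3 + 12*h^2 + 44*h + 48)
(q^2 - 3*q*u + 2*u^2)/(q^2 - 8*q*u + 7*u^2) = (q - 2*u)/(q - 7*u)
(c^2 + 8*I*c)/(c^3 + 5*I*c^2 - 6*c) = (c + 8*I)/(c^2 + 5*I*c - 6)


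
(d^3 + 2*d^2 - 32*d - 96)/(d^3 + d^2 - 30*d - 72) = (d + 4)/(d + 3)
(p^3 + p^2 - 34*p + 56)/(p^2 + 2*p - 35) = (p^2 - 6*p + 8)/(p - 5)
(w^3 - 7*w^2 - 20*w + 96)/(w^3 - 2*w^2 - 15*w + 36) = (w - 8)/(w - 3)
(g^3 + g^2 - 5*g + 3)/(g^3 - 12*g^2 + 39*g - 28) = (g^2 + 2*g - 3)/(g^2 - 11*g + 28)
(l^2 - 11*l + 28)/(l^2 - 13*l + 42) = (l - 4)/(l - 6)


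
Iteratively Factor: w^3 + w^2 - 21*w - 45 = (w + 3)*(w^2 - 2*w - 15) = (w + 3)^2*(w - 5)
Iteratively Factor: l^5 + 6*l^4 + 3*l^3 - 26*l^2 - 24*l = (l - 2)*(l^4 + 8*l^3 + 19*l^2 + 12*l) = (l - 2)*(l + 1)*(l^3 + 7*l^2 + 12*l) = (l - 2)*(l + 1)*(l + 3)*(l^2 + 4*l) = (l - 2)*(l + 1)*(l + 3)*(l + 4)*(l)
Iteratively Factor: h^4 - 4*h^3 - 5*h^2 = (h)*(h^3 - 4*h^2 - 5*h) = h*(h - 5)*(h^2 + h) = h*(h - 5)*(h + 1)*(h)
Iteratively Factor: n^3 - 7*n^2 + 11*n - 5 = (n - 5)*(n^2 - 2*n + 1) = (n - 5)*(n - 1)*(n - 1)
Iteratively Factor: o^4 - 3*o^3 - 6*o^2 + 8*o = (o - 4)*(o^3 + o^2 - 2*o) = o*(o - 4)*(o^2 + o - 2) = o*(o - 4)*(o + 2)*(o - 1)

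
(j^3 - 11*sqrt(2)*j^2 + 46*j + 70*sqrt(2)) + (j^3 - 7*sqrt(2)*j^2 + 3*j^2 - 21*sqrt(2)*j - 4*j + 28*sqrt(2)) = 2*j^3 - 18*sqrt(2)*j^2 + 3*j^2 - 21*sqrt(2)*j + 42*j + 98*sqrt(2)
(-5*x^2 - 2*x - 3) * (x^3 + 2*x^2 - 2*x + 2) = -5*x^5 - 12*x^4 + 3*x^3 - 12*x^2 + 2*x - 6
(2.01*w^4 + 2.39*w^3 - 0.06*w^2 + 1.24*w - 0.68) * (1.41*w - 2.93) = 2.8341*w^5 - 2.5194*w^4 - 7.0873*w^3 + 1.9242*w^2 - 4.592*w + 1.9924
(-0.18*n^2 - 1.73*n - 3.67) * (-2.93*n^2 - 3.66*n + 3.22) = 0.5274*n^4 + 5.7277*n^3 + 16.5053*n^2 + 7.8616*n - 11.8174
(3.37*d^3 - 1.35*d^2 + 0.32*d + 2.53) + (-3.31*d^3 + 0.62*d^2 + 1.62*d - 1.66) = 0.0600000000000001*d^3 - 0.73*d^2 + 1.94*d + 0.87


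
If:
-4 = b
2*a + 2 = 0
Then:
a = -1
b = -4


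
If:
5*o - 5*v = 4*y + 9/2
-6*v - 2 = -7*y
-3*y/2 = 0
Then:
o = 17/30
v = -1/3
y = 0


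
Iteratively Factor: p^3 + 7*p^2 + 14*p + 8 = (p + 1)*(p^2 + 6*p + 8) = (p + 1)*(p + 2)*(p + 4)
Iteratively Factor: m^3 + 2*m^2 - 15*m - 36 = (m + 3)*(m^2 - m - 12) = (m + 3)^2*(m - 4)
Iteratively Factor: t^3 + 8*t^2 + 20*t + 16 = (t + 2)*(t^2 + 6*t + 8) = (t + 2)*(t + 4)*(t + 2)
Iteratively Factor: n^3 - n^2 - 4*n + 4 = (n + 2)*(n^2 - 3*n + 2) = (n - 2)*(n + 2)*(n - 1)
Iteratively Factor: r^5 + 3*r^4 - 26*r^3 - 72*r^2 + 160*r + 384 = (r - 3)*(r^4 + 6*r^3 - 8*r^2 - 96*r - 128) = (r - 3)*(r + 2)*(r^3 + 4*r^2 - 16*r - 64) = (r - 3)*(r + 2)*(r + 4)*(r^2 - 16) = (r - 4)*(r - 3)*(r + 2)*(r + 4)*(r + 4)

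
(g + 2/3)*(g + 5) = g^2 + 17*g/3 + 10/3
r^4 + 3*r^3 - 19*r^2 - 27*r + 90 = (r - 3)*(r - 2)*(r + 3)*(r + 5)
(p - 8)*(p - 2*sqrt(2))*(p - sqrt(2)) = p^3 - 8*p^2 - 3*sqrt(2)*p^2 + 4*p + 24*sqrt(2)*p - 32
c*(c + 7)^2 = c^3 + 14*c^2 + 49*c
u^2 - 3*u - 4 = (u - 4)*(u + 1)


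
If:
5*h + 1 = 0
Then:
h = -1/5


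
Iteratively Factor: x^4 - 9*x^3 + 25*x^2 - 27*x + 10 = (x - 1)*(x^3 - 8*x^2 + 17*x - 10) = (x - 1)^2*(x^2 - 7*x + 10) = (x - 2)*(x - 1)^2*(x - 5)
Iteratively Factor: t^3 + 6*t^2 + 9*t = (t + 3)*(t^2 + 3*t) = t*(t + 3)*(t + 3)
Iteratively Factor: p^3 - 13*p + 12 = (p + 4)*(p^2 - 4*p + 3) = (p - 3)*(p + 4)*(p - 1)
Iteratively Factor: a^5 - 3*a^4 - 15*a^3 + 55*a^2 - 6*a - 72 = (a - 3)*(a^4 - 15*a^2 + 10*a + 24) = (a - 3)*(a - 2)*(a^3 + 2*a^2 - 11*a - 12) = (a - 3)*(a - 2)*(a + 1)*(a^2 + a - 12) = (a - 3)^2*(a - 2)*(a + 1)*(a + 4)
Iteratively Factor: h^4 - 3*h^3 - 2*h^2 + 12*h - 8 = (h - 2)*(h^3 - h^2 - 4*h + 4) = (h - 2)^2*(h^2 + h - 2) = (h - 2)^2*(h + 2)*(h - 1)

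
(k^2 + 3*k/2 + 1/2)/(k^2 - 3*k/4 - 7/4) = 2*(2*k + 1)/(4*k - 7)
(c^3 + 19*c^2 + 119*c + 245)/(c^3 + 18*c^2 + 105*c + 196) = (c + 5)/(c + 4)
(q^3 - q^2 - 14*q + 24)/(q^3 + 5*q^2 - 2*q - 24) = (q - 3)/(q + 3)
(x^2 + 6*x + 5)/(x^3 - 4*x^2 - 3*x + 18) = (x^2 + 6*x + 5)/(x^3 - 4*x^2 - 3*x + 18)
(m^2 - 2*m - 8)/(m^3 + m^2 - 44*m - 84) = (m - 4)/(m^2 - m - 42)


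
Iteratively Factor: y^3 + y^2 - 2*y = (y - 1)*(y^2 + 2*y) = (y - 1)*(y + 2)*(y)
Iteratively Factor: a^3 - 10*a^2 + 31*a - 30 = (a - 3)*(a^2 - 7*a + 10) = (a - 3)*(a - 2)*(a - 5)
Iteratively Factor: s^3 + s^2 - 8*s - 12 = (s + 2)*(s^2 - s - 6) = (s - 3)*(s + 2)*(s + 2)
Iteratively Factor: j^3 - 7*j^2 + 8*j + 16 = (j - 4)*(j^2 - 3*j - 4) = (j - 4)^2*(j + 1)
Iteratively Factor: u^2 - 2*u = (u - 2)*(u)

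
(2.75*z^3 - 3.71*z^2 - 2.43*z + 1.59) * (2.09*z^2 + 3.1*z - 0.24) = 5.7475*z^5 + 0.771100000000001*z^4 - 17.2397*z^3 - 3.3195*z^2 + 5.5122*z - 0.3816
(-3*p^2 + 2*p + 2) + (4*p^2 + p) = p^2 + 3*p + 2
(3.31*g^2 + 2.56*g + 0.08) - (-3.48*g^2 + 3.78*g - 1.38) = 6.79*g^2 - 1.22*g + 1.46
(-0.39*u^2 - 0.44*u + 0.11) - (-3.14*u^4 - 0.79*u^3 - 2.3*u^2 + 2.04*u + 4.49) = 3.14*u^4 + 0.79*u^3 + 1.91*u^2 - 2.48*u - 4.38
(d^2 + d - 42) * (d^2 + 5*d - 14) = d^4 + 6*d^3 - 51*d^2 - 224*d + 588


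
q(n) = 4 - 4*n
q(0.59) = 1.64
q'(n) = -4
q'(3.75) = -4.00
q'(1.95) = -4.00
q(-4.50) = 22.00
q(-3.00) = 16.00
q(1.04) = -0.16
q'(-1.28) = -4.00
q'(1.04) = -4.00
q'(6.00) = -4.00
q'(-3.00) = -4.00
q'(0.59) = -4.00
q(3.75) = -11.00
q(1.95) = -3.80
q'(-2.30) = -4.00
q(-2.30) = 13.20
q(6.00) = -20.00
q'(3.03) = -4.00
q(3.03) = -8.12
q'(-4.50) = -4.00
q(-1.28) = 9.12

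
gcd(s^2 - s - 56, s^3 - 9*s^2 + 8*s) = s - 8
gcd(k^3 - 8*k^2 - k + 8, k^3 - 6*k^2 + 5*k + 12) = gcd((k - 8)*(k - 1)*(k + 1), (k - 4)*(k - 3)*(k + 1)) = k + 1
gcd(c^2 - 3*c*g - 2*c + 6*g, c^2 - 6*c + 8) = c - 2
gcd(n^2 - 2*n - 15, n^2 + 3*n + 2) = 1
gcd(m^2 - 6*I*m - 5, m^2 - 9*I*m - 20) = m - 5*I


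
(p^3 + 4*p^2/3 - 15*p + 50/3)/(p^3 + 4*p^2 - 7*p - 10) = (p - 5/3)/(p + 1)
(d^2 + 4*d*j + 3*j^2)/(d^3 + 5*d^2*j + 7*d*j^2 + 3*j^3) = 1/(d + j)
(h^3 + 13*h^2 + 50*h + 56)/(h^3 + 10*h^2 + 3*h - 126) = (h^2 + 6*h + 8)/(h^2 + 3*h - 18)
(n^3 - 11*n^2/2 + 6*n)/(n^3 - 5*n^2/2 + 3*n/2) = (n - 4)/(n - 1)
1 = 1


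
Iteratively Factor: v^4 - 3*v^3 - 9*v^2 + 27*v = (v)*(v^3 - 3*v^2 - 9*v + 27) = v*(v + 3)*(v^2 - 6*v + 9) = v*(v - 3)*(v + 3)*(v - 3)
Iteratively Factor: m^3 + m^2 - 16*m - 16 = (m - 4)*(m^2 + 5*m + 4) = (m - 4)*(m + 4)*(m + 1)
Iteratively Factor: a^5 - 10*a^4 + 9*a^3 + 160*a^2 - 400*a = (a)*(a^4 - 10*a^3 + 9*a^2 + 160*a - 400) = a*(a - 5)*(a^3 - 5*a^2 - 16*a + 80) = a*(a - 5)^2*(a^2 - 16) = a*(a - 5)^2*(a + 4)*(a - 4)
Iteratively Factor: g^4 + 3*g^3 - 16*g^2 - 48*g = (g)*(g^3 + 3*g^2 - 16*g - 48) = g*(g + 3)*(g^2 - 16) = g*(g - 4)*(g + 3)*(g + 4)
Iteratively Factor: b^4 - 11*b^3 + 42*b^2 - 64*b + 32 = (b - 2)*(b^3 - 9*b^2 + 24*b - 16) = (b - 2)*(b - 1)*(b^2 - 8*b + 16) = (b - 4)*(b - 2)*(b - 1)*(b - 4)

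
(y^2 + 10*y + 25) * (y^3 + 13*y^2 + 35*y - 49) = y^5 + 23*y^4 + 190*y^3 + 626*y^2 + 385*y - 1225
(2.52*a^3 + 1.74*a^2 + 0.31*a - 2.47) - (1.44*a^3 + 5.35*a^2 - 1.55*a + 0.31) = 1.08*a^3 - 3.61*a^2 + 1.86*a - 2.78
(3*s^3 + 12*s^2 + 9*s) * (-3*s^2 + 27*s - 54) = -9*s^5 + 45*s^4 + 135*s^3 - 405*s^2 - 486*s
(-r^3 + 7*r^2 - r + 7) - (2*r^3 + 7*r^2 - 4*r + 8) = -3*r^3 + 3*r - 1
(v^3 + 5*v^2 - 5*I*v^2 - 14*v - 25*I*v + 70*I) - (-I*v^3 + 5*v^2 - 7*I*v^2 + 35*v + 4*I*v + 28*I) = v^3 + I*v^3 + 2*I*v^2 - 49*v - 29*I*v + 42*I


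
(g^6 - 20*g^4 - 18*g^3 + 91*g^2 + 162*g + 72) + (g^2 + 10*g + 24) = g^6 - 20*g^4 - 18*g^3 + 92*g^2 + 172*g + 96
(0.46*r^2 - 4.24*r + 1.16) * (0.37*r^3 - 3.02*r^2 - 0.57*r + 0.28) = 0.1702*r^5 - 2.958*r^4 + 12.9718*r^3 - 0.9576*r^2 - 1.8484*r + 0.3248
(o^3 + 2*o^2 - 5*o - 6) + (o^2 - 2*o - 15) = o^3 + 3*o^2 - 7*o - 21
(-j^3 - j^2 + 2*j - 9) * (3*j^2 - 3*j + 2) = -3*j^5 + 7*j^3 - 35*j^2 + 31*j - 18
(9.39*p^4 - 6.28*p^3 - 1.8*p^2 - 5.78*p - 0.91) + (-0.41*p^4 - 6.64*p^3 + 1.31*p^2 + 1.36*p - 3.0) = 8.98*p^4 - 12.92*p^3 - 0.49*p^2 - 4.42*p - 3.91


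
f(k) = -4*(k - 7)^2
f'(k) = 56 - 8*k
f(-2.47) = -358.72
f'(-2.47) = 75.76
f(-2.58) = -367.11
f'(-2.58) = 76.64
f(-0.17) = -205.64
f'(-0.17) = 57.36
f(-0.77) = -241.49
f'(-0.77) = 62.16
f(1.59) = -117.07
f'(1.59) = 43.28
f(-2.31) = -346.70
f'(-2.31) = 74.48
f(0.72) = -157.75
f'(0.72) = 50.24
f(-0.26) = -210.83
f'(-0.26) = 58.08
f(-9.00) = -1024.00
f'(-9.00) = 128.00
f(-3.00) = -400.00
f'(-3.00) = 80.00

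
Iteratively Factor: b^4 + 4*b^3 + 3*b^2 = (b + 1)*(b^3 + 3*b^2) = b*(b + 1)*(b^2 + 3*b) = b^2*(b + 1)*(b + 3)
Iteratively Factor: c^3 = (c)*(c^2) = c^2*(c)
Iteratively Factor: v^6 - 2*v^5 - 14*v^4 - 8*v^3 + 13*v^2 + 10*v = (v + 2)*(v^5 - 4*v^4 - 6*v^3 + 4*v^2 + 5*v) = (v - 5)*(v + 2)*(v^4 + v^3 - v^2 - v) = (v - 5)*(v + 1)*(v + 2)*(v^3 - v) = (v - 5)*(v + 1)^2*(v + 2)*(v^2 - v) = (v - 5)*(v - 1)*(v + 1)^2*(v + 2)*(v)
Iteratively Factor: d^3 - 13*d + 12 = (d - 3)*(d^2 + 3*d - 4) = (d - 3)*(d - 1)*(d + 4)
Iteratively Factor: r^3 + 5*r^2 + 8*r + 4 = (r + 2)*(r^2 + 3*r + 2) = (r + 1)*(r + 2)*(r + 2)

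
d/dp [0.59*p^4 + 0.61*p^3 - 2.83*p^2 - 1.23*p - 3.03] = 2.36*p^3 + 1.83*p^2 - 5.66*p - 1.23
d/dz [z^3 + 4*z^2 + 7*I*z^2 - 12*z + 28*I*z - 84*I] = 3*z^2 + z*(8 + 14*I) - 12 + 28*I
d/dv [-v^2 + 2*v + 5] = 2 - 2*v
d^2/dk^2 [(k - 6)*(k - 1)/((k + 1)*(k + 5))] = 2*(-13*k^3 + 3*k^2 + 213*k + 421)/(k^6 + 18*k^5 + 123*k^4 + 396*k^3 + 615*k^2 + 450*k + 125)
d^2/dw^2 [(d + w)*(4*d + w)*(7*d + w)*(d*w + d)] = 6*d*(13*d^2 + 12*d*w + 4*d + 2*w^2 + w)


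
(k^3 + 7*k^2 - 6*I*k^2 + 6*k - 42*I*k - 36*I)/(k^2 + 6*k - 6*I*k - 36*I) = k + 1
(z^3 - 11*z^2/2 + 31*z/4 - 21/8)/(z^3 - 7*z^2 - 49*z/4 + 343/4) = (4*z^2 - 8*z + 3)/(2*(2*z^2 - 7*z - 49))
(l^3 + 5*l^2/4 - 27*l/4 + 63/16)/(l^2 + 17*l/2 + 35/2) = (8*l^2 - 18*l + 9)/(8*(l + 5))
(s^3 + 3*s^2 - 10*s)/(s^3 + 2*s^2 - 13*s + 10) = s/(s - 1)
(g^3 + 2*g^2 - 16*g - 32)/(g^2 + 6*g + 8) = g - 4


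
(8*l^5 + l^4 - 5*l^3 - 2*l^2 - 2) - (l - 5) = 8*l^5 + l^4 - 5*l^3 - 2*l^2 - l + 3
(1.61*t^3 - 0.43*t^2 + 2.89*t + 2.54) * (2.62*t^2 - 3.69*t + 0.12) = 4.2182*t^5 - 7.0675*t^4 + 9.3517*t^3 - 4.0609*t^2 - 9.0258*t + 0.3048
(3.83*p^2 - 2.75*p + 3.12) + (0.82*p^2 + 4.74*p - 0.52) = 4.65*p^2 + 1.99*p + 2.6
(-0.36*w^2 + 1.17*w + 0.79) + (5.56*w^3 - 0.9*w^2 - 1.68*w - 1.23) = 5.56*w^3 - 1.26*w^2 - 0.51*w - 0.44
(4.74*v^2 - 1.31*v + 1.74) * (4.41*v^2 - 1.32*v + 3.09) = 20.9034*v^4 - 12.0339*v^3 + 24.0492*v^2 - 6.3447*v + 5.3766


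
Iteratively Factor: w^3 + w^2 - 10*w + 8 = (w - 1)*(w^2 + 2*w - 8) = (w - 1)*(w + 4)*(w - 2)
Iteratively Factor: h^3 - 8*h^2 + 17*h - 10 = (h - 2)*(h^2 - 6*h + 5) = (h - 2)*(h - 1)*(h - 5)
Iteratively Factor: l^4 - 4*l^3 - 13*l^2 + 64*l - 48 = (l + 4)*(l^3 - 8*l^2 + 19*l - 12) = (l - 1)*(l + 4)*(l^2 - 7*l + 12) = (l - 4)*(l - 1)*(l + 4)*(l - 3)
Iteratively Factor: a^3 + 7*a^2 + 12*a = (a + 3)*(a^2 + 4*a) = (a + 3)*(a + 4)*(a)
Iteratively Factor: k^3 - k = (k + 1)*(k^2 - k) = k*(k + 1)*(k - 1)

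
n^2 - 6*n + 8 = (n - 4)*(n - 2)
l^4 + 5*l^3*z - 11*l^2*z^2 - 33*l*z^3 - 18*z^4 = (l - 3*z)*(l + z)^2*(l + 6*z)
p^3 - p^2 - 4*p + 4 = (p - 2)*(p - 1)*(p + 2)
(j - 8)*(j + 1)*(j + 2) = j^3 - 5*j^2 - 22*j - 16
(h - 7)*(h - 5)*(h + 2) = h^3 - 10*h^2 + 11*h + 70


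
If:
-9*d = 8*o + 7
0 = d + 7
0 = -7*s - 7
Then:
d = -7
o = 7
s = -1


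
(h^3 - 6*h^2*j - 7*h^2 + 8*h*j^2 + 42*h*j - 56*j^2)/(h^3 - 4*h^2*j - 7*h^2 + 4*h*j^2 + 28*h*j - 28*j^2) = (h - 4*j)/(h - 2*j)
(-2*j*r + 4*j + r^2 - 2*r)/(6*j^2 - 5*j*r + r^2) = (r - 2)/(-3*j + r)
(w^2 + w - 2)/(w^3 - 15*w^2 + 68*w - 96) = (w^2 + w - 2)/(w^3 - 15*w^2 + 68*w - 96)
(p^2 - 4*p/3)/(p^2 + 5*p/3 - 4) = p/(p + 3)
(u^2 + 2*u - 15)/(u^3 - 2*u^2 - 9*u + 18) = (u + 5)/(u^2 + u - 6)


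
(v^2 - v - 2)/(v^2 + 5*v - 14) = (v + 1)/(v + 7)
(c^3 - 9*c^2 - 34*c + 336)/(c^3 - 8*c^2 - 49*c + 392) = (c + 6)/(c + 7)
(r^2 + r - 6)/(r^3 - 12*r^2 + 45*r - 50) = (r + 3)/(r^2 - 10*r + 25)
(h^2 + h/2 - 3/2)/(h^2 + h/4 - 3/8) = 4*(2*h^2 + h - 3)/(8*h^2 + 2*h - 3)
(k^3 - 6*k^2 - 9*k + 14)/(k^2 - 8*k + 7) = k + 2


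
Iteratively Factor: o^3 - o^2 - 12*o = (o + 3)*(o^2 - 4*o) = (o - 4)*(o + 3)*(o)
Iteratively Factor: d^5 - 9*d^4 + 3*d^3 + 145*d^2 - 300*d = (d - 5)*(d^4 - 4*d^3 - 17*d^2 + 60*d) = (d - 5)*(d - 3)*(d^3 - d^2 - 20*d) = (d - 5)^2*(d - 3)*(d^2 + 4*d) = d*(d - 5)^2*(d - 3)*(d + 4)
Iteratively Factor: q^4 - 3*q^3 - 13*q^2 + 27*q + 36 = (q - 4)*(q^3 + q^2 - 9*q - 9) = (q - 4)*(q + 3)*(q^2 - 2*q - 3) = (q - 4)*(q - 3)*(q + 3)*(q + 1)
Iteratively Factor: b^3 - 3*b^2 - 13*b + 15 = (b - 5)*(b^2 + 2*b - 3) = (b - 5)*(b - 1)*(b + 3)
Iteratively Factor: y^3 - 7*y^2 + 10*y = (y - 5)*(y^2 - 2*y) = y*(y - 5)*(y - 2)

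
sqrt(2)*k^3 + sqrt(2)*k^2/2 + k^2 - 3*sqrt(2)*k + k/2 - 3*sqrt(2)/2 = (k - sqrt(2))*(k + 3*sqrt(2)/2)*(sqrt(2)*k + sqrt(2)/2)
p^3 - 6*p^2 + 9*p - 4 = (p - 4)*(p - 1)^2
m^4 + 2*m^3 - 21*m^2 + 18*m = m*(m - 3)*(m - 1)*(m + 6)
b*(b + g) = b^2 + b*g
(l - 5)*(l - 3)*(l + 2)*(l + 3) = l^4 - 3*l^3 - 19*l^2 + 27*l + 90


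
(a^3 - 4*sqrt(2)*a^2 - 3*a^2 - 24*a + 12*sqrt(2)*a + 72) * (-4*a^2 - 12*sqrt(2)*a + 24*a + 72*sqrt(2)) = -4*a^5 + 4*sqrt(2)*a^4 + 36*a^4 - 36*sqrt(2)*a^3 + 120*a^3 - 1728*a^2 + 360*sqrt(2)*a^2 - 2592*sqrt(2)*a + 3456*a + 5184*sqrt(2)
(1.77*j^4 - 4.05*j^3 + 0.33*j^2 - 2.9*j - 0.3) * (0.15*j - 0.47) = 0.2655*j^5 - 1.4394*j^4 + 1.953*j^3 - 0.5901*j^2 + 1.318*j + 0.141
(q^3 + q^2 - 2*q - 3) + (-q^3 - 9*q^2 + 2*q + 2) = -8*q^2 - 1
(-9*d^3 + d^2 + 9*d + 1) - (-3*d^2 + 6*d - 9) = -9*d^3 + 4*d^2 + 3*d + 10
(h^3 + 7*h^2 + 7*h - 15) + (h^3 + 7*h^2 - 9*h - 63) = 2*h^3 + 14*h^2 - 2*h - 78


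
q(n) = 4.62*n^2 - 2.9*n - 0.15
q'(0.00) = -2.90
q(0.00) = -0.15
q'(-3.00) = -30.62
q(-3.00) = 50.13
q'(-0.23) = -5.03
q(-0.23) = 0.76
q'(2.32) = 18.54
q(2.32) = 17.99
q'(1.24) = 8.56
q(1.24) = 3.36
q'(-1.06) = -12.69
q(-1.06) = 8.12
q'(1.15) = 7.73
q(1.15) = 2.62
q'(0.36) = 0.43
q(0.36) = -0.60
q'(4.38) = 37.57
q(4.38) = 75.78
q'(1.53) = 11.24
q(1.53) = 6.23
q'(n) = 9.24*n - 2.9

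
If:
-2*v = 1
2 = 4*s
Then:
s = 1/2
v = -1/2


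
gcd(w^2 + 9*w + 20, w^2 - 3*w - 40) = w + 5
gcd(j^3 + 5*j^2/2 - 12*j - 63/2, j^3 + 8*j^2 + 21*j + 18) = j^2 + 6*j + 9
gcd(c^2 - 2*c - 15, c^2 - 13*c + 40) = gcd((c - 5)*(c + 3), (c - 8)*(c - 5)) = c - 5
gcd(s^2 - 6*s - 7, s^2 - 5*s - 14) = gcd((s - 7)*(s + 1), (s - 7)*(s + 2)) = s - 7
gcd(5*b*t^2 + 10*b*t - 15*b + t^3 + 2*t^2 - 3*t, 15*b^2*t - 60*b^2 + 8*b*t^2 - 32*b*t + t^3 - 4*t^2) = 5*b + t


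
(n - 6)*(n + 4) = n^2 - 2*n - 24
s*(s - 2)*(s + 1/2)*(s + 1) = s^4 - s^3/2 - 5*s^2/2 - s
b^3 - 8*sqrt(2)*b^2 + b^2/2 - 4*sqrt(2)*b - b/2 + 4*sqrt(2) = (b - 1/2)*(b + 1)*(b - 8*sqrt(2))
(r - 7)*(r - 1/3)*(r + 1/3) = r^3 - 7*r^2 - r/9 + 7/9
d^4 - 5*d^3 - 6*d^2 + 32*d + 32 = (d - 4)^2*(d + 1)*(d + 2)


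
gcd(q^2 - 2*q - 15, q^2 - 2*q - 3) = 1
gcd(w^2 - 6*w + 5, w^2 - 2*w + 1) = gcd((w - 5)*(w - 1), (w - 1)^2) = w - 1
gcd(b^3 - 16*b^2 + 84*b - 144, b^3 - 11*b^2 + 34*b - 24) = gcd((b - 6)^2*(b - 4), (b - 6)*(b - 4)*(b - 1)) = b^2 - 10*b + 24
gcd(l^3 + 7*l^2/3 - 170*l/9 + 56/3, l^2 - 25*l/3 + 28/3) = l - 4/3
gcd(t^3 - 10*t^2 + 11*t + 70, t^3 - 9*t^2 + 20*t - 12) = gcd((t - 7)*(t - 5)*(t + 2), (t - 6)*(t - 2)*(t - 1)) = 1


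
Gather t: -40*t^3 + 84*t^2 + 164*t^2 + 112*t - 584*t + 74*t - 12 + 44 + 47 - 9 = -40*t^3 + 248*t^2 - 398*t + 70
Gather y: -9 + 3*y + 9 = 3*y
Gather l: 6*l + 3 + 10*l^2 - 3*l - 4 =10*l^2 + 3*l - 1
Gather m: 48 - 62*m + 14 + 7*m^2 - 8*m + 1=7*m^2 - 70*m + 63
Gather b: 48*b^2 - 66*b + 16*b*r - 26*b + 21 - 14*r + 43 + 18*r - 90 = 48*b^2 + b*(16*r - 92) + 4*r - 26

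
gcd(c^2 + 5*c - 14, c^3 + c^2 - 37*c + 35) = c + 7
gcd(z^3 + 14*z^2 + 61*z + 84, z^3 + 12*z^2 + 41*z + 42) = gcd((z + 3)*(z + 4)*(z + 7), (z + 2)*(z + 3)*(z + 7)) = z^2 + 10*z + 21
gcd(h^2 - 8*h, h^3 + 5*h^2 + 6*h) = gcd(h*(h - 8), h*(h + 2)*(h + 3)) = h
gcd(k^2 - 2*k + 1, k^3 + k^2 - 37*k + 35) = k - 1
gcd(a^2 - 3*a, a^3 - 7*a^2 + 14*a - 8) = 1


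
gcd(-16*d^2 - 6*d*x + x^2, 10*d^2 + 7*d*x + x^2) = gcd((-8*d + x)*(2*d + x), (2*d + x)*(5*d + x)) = 2*d + x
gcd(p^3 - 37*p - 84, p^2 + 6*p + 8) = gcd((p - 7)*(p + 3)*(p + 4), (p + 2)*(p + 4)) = p + 4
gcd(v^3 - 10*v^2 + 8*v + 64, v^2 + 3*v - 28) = v - 4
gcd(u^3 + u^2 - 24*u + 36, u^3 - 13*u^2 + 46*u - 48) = u^2 - 5*u + 6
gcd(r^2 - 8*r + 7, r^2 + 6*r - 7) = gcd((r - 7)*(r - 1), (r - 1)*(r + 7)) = r - 1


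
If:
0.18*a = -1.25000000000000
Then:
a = -6.94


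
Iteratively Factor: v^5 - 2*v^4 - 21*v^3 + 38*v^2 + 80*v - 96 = (v + 4)*(v^4 - 6*v^3 + 3*v^2 + 26*v - 24) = (v - 3)*(v + 4)*(v^3 - 3*v^2 - 6*v + 8) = (v - 3)*(v - 1)*(v + 4)*(v^2 - 2*v - 8) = (v - 3)*(v - 1)*(v + 2)*(v + 4)*(v - 4)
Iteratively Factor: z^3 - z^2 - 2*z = (z - 2)*(z^2 + z) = (z - 2)*(z + 1)*(z)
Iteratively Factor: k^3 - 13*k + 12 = (k - 1)*(k^2 + k - 12) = (k - 3)*(k - 1)*(k + 4)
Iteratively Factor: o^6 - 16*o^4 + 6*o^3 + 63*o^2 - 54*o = (o - 2)*(o^5 + 2*o^4 - 12*o^3 - 18*o^2 + 27*o) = (o - 2)*(o - 1)*(o^4 + 3*o^3 - 9*o^2 - 27*o) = o*(o - 2)*(o - 1)*(o^3 + 3*o^2 - 9*o - 27) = o*(o - 2)*(o - 1)*(o + 3)*(o^2 - 9) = o*(o - 3)*(o - 2)*(o - 1)*(o + 3)*(o + 3)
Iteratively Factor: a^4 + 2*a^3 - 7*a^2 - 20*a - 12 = (a + 1)*(a^3 + a^2 - 8*a - 12) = (a + 1)*(a + 2)*(a^2 - a - 6) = (a + 1)*(a + 2)^2*(a - 3)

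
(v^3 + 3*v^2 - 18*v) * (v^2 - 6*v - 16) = v^5 - 3*v^4 - 52*v^3 + 60*v^2 + 288*v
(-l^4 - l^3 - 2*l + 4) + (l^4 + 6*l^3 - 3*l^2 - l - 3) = 5*l^3 - 3*l^2 - 3*l + 1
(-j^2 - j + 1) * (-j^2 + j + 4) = j^4 - 6*j^2 - 3*j + 4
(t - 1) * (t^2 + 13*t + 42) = t^3 + 12*t^2 + 29*t - 42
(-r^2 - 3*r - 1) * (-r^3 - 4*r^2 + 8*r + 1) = r^5 + 7*r^4 + 5*r^3 - 21*r^2 - 11*r - 1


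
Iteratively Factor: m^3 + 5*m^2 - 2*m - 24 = (m - 2)*(m^2 + 7*m + 12) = (m - 2)*(m + 3)*(m + 4)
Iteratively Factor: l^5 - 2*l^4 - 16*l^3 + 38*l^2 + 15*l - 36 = (l + 4)*(l^4 - 6*l^3 + 8*l^2 + 6*l - 9) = (l + 1)*(l + 4)*(l^3 - 7*l^2 + 15*l - 9) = (l - 3)*(l + 1)*(l + 4)*(l^2 - 4*l + 3) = (l - 3)*(l - 1)*(l + 1)*(l + 4)*(l - 3)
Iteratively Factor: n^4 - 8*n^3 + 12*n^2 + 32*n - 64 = (n + 2)*(n^3 - 10*n^2 + 32*n - 32) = (n - 4)*(n + 2)*(n^2 - 6*n + 8) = (n - 4)^2*(n + 2)*(n - 2)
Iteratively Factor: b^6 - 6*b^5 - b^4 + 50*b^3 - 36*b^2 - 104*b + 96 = (b + 2)*(b^5 - 8*b^4 + 15*b^3 + 20*b^2 - 76*b + 48) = (b - 2)*(b + 2)*(b^4 - 6*b^3 + 3*b^2 + 26*b - 24) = (b - 4)*(b - 2)*(b + 2)*(b^3 - 2*b^2 - 5*b + 6) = (b - 4)*(b - 3)*(b - 2)*(b + 2)*(b^2 + b - 2) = (b - 4)*(b - 3)*(b - 2)*(b + 2)^2*(b - 1)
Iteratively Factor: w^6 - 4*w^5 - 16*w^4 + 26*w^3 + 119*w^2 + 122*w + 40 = (w + 1)*(w^5 - 5*w^4 - 11*w^3 + 37*w^2 + 82*w + 40) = (w + 1)*(w + 2)*(w^4 - 7*w^3 + 3*w^2 + 31*w + 20) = (w - 5)*(w + 1)*(w + 2)*(w^3 - 2*w^2 - 7*w - 4) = (w - 5)*(w + 1)^2*(w + 2)*(w^2 - 3*w - 4) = (w - 5)*(w - 4)*(w + 1)^2*(w + 2)*(w + 1)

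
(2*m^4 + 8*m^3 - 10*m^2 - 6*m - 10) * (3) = 6*m^4 + 24*m^3 - 30*m^2 - 18*m - 30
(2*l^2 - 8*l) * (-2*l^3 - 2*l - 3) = -4*l^5 + 16*l^4 - 4*l^3 + 10*l^2 + 24*l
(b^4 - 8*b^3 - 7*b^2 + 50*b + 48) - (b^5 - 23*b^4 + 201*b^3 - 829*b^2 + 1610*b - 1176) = -b^5 + 24*b^4 - 209*b^3 + 822*b^2 - 1560*b + 1224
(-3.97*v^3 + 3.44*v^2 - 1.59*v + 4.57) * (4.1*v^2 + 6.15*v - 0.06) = -16.277*v^5 - 10.3115*v^4 + 14.8752*v^3 + 8.7521*v^2 + 28.2009*v - 0.2742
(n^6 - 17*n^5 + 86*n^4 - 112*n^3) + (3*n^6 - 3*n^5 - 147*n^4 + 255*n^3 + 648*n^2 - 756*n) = 4*n^6 - 20*n^5 - 61*n^4 + 143*n^3 + 648*n^2 - 756*n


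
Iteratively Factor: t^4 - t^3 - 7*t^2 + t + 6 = (t - 3)*(t^3 + 2*t^2 - t - 2) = (t - 3)*(t + 1)*(t^2 + t - 2) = (t - 3)*(t - 1)*(t + 1)*(t + 2)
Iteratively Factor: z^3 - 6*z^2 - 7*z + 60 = (z - 5)*(z^2 - z - 12) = (z - 5)*(z + 3)*(z - 4)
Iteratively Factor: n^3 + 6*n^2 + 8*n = (n + 2)*(n^2 + 4*n) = n*(n + 2)*(n + 4)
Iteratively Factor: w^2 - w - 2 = (w - 2)*(w + 1)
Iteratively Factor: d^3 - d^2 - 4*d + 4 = (d + 2)*(d^2 - 3*d + 2) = (d - 1)*(d + 2)*(d - 2)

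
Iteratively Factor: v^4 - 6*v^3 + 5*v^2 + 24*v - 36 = (v - 3)*(v^3 - 3*v^2 - 4*v + 12) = (v - 3)*(v + 2)*(v^2 - 5*v + 6) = (v - 3)*(v - 2)*(v + 2)*(v - 3)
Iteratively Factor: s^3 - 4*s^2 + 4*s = (s - 2)*(s^2 - 2*s) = (s - 2)^2*(s)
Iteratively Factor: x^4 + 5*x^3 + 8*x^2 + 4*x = (x)*(x^3 + 5*x^2 + 8*x + 4) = x*(x + 2)*(x^2 + 3*x + 2) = x*(x + 2)^2*(x + 1)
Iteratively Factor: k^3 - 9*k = (k - 3)*(k^2 + 3*k) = (k - 3)*(k + 3)*(k)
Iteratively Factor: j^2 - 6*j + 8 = (j - 2)*(j - 4)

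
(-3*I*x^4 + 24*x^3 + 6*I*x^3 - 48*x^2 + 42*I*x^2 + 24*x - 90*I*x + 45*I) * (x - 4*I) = -3*I*x^5 + 12*x^4 + 6*I*x^4 - 24*x^3 - 54*I*x^3 + 192*x^2 + 102*I*x^2 - 360*x - 51*I*x + 180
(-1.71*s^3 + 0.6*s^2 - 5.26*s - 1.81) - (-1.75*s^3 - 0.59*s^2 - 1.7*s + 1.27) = 0.04*s^3 + 1.19*s^2 - 3.56*s - 3.08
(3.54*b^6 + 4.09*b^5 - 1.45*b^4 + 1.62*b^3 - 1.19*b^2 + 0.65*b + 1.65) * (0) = 0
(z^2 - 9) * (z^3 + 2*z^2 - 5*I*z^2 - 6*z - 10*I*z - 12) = z^5 + 2*z^4 - 5*I*z^4 - 15*z^3 - 10*I*z^3 - 30*z^2 + 45*I*z^2 + 54*z + 90*I*z + 108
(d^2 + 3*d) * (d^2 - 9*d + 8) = d^4 - 6*d^3 - 19*d^2 + 24*d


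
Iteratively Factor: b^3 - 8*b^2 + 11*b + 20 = (b - 5)*(b^2 - 3*b - 4) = (b - 5)*(b - 4)*(b + 1)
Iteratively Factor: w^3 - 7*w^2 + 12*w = (w - 3)*(w^2 - 4*w) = (w - 4)*(w - 3)*(w)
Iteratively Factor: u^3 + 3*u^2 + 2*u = (u + 2)*(u^2 + u) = u*(u + 2)*(u + 1)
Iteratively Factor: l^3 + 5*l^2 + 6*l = (l + 2)*(l^2 + 3*l) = (l + 2)*(l + 3)*(l)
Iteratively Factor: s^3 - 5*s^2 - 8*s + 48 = (s - 4)*(s^2 - s - 12) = (s - 4)*(s + 3)*(s - 4)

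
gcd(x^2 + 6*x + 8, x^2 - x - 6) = x + 2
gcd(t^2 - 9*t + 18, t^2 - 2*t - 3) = t - 3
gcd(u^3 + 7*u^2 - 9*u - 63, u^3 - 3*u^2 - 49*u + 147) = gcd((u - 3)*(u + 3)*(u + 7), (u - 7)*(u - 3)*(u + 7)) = u^2 + 4*u - 21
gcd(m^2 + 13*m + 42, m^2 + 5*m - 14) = m + 7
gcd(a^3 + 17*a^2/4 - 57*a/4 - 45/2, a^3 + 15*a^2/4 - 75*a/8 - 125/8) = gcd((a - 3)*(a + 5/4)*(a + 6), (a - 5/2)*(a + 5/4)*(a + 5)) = a + 5/4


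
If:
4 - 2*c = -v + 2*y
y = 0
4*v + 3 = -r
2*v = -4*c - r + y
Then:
No Solution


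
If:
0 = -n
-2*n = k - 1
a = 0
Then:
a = 0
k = 1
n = 0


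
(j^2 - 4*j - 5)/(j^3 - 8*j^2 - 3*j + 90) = (j + 1)/(j^2 - 3*j - 18)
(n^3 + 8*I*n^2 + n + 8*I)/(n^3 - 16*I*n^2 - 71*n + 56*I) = (n^2 + 9*I*n - 8)/(n^2 - 15*I*n - 56)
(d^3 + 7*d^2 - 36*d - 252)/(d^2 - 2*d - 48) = (d^2 + d - 42)/(d - 8)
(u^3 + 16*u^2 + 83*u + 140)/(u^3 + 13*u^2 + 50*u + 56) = (u + 5)/(u + 2)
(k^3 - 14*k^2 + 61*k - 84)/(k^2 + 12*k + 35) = (k^3 - 14*k^2 + 61*k - 84)/(k^2 + 12*k + 35)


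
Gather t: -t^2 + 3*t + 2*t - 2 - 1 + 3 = -t^2 + 5*t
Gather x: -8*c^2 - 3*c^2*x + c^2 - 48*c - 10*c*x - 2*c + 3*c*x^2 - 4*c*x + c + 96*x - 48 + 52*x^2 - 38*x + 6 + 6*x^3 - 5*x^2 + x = -7*c^2 - 49*c + 6*x^3 + x^2*(3*c + 47) + x*(-3*c^2 - 14*c + 59) - 42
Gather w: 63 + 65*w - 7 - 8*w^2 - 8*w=-8*w^2 + 57*w + 56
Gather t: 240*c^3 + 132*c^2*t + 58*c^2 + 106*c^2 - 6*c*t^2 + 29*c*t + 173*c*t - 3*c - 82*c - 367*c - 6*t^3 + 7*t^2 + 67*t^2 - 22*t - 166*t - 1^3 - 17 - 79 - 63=240*c^3 + 164*c^2 - 452*c - 6*t^3 + t^2*(74 - 6*c) + t*(132*c^2 + 202*c - 188) - 160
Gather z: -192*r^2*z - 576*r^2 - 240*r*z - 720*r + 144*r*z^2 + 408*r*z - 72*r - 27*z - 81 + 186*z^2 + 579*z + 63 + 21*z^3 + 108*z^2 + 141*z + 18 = -576*r^2 - 792*r + 21*z^3 + z^2*(144*r + 294) + z*(-192*r^2 + 168*r + 693)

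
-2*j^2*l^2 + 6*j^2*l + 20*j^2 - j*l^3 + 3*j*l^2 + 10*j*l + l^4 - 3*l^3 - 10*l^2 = (-2*j + l)*(j + l)*(l - 5)*(l + 2)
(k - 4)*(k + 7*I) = k^2 - 4*k + 7*I*k - 28*I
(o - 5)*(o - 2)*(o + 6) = o^3 - o^2 - 32*o + 60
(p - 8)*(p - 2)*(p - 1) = p^3 - 11*p^2 + 26*p - 16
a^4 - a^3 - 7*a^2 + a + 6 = (a - 3)*(a - 1)*(a + 1)*(a + 2)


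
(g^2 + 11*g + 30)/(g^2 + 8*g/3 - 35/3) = 3*(g + 6)/(3*g - 7)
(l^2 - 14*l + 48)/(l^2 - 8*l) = (l - 6)/l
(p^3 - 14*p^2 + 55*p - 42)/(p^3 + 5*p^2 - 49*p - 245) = (p^2 - 7*p + 6)/(p^2 + 12*p + 35)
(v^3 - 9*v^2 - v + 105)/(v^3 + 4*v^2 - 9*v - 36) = (v^2 - 12*v + 35)/(v^2 + v - 12)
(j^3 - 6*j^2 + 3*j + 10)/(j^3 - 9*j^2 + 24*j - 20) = (j + 1)/(j - 2)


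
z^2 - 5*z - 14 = (z - 7)*(z + 2)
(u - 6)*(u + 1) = u^2 - 5*u - 6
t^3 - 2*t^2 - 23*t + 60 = (t - 4)*(t - 3)*(t + 5)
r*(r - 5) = r^2 - 5*r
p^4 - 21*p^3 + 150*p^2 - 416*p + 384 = (p - 8)^2*(p - 3)*(p - 2)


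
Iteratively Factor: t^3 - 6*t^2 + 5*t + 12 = (t - 4)*(t^2 - 2*t - 3) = (t - 4)*(t - 3)*(t + 1)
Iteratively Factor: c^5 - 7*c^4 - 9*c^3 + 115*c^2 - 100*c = (c + 4)*(c^4 - 11*c^3 + 35*c^2 - 25*c) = c*(c + 4)*(c^3 - 11*c^2 + 35*c - 25) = c*(c - 1)*(c + 4)*(c^2 - 10*c + 25) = c*(c - 5)*(c - 1)*(c + 4)*(c - 5)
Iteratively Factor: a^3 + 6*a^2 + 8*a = (a)*(a^2 + 6*a + 8) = a*(a + 4)*(a + 2)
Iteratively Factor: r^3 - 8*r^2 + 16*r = (r)*(r^2 - 8*r + 16) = r*(r - 4)*(r - 4)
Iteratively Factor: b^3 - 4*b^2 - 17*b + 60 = (b - 5)*(b^2 + b - 12) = (b - 5)*(b + 4)*(b - 3)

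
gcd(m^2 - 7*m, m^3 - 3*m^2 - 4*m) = m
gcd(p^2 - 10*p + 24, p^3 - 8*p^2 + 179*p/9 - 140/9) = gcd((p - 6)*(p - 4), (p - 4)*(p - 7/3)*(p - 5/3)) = p - 4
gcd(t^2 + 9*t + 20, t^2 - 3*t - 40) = t + 5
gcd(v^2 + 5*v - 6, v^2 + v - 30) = v + 6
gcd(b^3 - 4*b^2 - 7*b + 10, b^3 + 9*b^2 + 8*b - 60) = 1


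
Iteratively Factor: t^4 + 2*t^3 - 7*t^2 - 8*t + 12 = (t - 1)*(t^3 + 3*t^2 - 4*t - 12) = (t - 1)*(t + 2)*(t^2 + t - 6) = (t - 2)*(t - 1)*(t + 2)*(t + 3)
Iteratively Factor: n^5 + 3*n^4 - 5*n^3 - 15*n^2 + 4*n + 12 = (n + 1)*(n^4 + 2*n^3 - 7*n^2 - 8*n + 12) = (n + 1)*(n + 3)*(n^3 - n^2 - 4*n + 4) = (n + 1)*(n + 2)*(n + 3)*(n^2 - 3*n + 2) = (n - 2)*(n + 1)*(n + 2)*(n + 3)*(n - 1)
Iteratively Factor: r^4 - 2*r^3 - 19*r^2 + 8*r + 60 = (r - 2)*(r^3 - 19*r - 30) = (r - 2)*(r + 3)*(r^2 - 3*r - 10) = (r - 2)*(r + 2)*(r + 3)*(r - 5)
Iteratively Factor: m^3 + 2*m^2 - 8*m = (m - 2)*(m^2 + 4*m) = m*(m - 2)*(m + 4)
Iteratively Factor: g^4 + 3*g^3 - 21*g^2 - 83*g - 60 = (g - 5)*(g^3 + 8*g^2 + 19*g + 12) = (g - 5)*(g + 1)*(g^2 + 7*g + 12) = (g - 5)*(g + 1)*(g + 4)*(g + 3)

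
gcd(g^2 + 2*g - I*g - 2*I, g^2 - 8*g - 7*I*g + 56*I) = 1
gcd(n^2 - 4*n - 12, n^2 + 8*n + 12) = n + 2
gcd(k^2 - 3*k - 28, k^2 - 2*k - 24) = k + 4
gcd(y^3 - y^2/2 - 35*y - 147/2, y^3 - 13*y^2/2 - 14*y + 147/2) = y^2 - 7*y/2 - 49/2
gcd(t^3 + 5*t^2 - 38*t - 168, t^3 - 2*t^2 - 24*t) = t^2 - 2*t - 24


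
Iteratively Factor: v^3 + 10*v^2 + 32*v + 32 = (v + 4)*(v^2 + 6*v + 8) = (v + 4)^2*(v + 2)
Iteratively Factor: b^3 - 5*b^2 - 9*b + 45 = (b + 3)*(b^2 - 8*b + 15) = (b - 3)*(b + 3)*(b - 5)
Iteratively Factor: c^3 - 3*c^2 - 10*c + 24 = (c - 4)*(c^2 + c - 6) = (c - 4)*(c + 3)*(c - 2)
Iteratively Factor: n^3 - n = (n - 1)*(n^2 + n) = (n - 1)*(n + 1)*(n)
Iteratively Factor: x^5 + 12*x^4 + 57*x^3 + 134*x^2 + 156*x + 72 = (x + 3)*(x^4 + 9*x^3 + 30*x^2 + 44*x + 24) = (x + 2)*(x + 3)*(x^3 + 7*x^2 + 16*x + 12) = (x + 2)*(x + 3)^2*(x^2 + 4*x + 4) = (x + 2)^2*(x + 3)^2*(x + 2)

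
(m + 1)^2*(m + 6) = m^3 + 8*m^2 + 13*m + 6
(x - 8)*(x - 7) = x^2 - 15*x + 56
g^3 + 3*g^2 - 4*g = g*(g - 1)*(g + 4)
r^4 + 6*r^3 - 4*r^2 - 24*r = r*(r - 2)*(r + 2)*(r + 6)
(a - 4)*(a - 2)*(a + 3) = a^3 - 3*a^2 - 10*a + 24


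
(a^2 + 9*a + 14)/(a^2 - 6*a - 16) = (a + 7)/(a - 8)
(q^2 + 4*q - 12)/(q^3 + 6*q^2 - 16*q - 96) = (q - 2)/(q^2 - 16)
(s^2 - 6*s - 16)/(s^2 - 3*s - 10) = (s - 8)/(s - 5)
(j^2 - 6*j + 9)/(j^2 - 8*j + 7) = (j^2 - 6*j + 9)/(j^2 - 8*j + 7)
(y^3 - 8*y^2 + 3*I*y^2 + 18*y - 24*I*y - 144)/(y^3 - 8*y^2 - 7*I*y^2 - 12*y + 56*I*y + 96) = (y + 6*I)/(y - 4*I)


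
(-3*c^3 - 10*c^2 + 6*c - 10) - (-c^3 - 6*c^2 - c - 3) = -2*c^3 - 4*c^2 + 7*c - 7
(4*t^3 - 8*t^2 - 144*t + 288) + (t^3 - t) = 5*t^3 - 8*t^2 - 145*t + 288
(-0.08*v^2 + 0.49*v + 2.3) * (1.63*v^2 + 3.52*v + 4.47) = -0.1304*v^4 + 0.5171*v^3 + 5.1162*v^2 + 10.2863*v + 10.281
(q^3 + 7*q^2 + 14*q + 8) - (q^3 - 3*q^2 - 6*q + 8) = 10*q^2 + 20*q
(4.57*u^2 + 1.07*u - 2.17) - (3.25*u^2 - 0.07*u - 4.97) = 1.32*u^2 + 1.14*u + 2.8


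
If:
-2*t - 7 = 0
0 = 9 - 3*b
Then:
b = 3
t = -7/2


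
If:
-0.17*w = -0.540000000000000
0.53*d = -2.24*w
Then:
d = -13.43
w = 3.18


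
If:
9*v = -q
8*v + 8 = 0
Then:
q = 9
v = -1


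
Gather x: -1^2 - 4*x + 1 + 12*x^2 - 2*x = 12*x^2 - 6*x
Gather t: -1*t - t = -2*t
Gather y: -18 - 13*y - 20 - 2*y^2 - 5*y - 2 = -2*y^2 - 18*y - 40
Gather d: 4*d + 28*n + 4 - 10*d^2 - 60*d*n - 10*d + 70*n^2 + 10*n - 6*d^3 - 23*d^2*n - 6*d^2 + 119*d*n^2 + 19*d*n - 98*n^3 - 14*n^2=-6*d^3 + d^2*(-23*n - 16) + d*(119*n^2 - 41*n - 6) - 98*n^3 + 56*n^2 + 38*n + 4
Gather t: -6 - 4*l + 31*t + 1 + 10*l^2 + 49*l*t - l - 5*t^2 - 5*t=10*l^2 - 5*l - 5*t^2 + t*(49*l + 26) - 5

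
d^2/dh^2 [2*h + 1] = 0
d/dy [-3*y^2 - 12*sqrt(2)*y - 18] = -6*y - 12*sqrt(2)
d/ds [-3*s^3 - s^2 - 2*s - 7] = -9*s^2 - 2*s - 2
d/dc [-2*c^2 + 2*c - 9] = 2 - 4*c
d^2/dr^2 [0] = 0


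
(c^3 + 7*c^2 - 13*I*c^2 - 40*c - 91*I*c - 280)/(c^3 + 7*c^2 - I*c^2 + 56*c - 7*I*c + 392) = (c - 5*I)/(c + 7*I)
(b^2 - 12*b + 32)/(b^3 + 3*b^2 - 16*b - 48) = (b - 8)/(b^2 + 7*b + 12)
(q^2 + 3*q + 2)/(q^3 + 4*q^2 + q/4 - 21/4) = 4*(q^2 + 3*q + 2)/(4*q^3 + 16*q^2 + q - 21)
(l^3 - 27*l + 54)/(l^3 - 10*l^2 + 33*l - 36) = (l + 6)/(l - 4)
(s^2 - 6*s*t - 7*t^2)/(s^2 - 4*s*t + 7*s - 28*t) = (s^2 - 6*s*t - 7*t^2)/(s^2 - 4*s*t + 7*s - 28*t)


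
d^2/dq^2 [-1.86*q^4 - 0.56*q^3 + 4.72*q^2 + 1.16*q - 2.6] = -22.32*q^2 - 3.36*q + 9.44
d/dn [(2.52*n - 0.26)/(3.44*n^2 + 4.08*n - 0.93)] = (-8.6688*n^2 + 1.7888*n - 1.2828)/(11.8336*n^4 + 28.0704*n^3 + 10.248*n^2 - 7.5888*n + 0.8649)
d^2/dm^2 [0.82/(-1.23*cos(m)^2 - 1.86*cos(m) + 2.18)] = (4.962312*(1 - cos(m)^2)^2 + 5.627988*cos(m)^3 + 14.11302*cos(m)^2 - 7.93104*cos(m) - 15.033552)/(1.23*cos(m)^2 + 1.86*cos(m) - 2.18)^3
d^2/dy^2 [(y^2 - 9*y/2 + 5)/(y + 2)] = 36/(y^3 + 6*y^2 + 12*y + 8)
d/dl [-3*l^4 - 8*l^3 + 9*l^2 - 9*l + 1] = -12*l^3 - 24*l^2 + 18*l - 9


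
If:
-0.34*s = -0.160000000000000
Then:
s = 0.47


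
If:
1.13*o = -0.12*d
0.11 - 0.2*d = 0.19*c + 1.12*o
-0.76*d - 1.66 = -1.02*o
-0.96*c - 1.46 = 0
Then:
No Solution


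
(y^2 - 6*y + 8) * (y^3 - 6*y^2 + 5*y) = y^5 - 12*y^4 + 49*y^3 - 78*y^2 + 40*y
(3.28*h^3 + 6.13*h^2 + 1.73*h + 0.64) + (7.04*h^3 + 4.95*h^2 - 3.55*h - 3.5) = 10.32*h^3 + 11.08*h^2 - 1.82*h - 2.86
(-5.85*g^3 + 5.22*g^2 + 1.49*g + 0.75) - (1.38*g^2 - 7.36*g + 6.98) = -5.85*g^3 + 3.84*g^2 + 8.85*g - 6.23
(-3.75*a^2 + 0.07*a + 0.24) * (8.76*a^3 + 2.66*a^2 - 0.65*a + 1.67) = -32.85*a^5 - 9.3618*a^4 + 4.7261*a^3 - 5.6696*a^2 - 0.0391*a + 0.4008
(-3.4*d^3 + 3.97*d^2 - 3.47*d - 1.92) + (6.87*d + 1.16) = -3.4*d^3 + 3.97*d^2 + 3.4*d - 0.76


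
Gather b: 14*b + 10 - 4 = 14*b + 6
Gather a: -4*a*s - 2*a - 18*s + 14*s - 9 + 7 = a*(-4*s - 2) - 4*s - 2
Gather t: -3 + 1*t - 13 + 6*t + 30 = 7*t + 14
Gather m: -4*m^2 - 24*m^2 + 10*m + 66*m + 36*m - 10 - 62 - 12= -28*m^2 + 112*m - 84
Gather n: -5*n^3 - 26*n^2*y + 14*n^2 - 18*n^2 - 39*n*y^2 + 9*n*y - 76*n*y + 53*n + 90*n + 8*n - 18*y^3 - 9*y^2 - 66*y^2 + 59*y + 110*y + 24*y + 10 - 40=-5*n^3 + n^2*(-26*y - 4) + n*(-39*y^2 - 67*y + 151) - 18*y^3 - 75*y^2 + 193*y - 30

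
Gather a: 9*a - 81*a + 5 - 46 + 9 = -72*a - 32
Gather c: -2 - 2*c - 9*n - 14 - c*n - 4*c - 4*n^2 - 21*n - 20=c*(-n - 6) - 4*n^2 - 30*n - 36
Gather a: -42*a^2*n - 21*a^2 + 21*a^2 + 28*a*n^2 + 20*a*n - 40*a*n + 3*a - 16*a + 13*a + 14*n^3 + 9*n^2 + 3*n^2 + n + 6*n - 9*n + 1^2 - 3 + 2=-42*a^2*n + a*(28*n^2 - 20*n) + 14*n^3 + 12*n^2 - 2*n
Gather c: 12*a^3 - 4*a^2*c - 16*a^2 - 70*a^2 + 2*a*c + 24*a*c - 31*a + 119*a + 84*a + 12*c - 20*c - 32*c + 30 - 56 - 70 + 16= 12*a^3 - 86*a^2 + 172*a + c*(-4*a^2 + 26*a - 40) - 80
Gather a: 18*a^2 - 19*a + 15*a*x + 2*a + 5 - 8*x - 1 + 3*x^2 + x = 18*a^2 + a*(15*x - 17) + 3*x^2 - 7*x + 4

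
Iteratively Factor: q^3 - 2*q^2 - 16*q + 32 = (q - 4)*(q^2 + 2*q - 8) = (q - 4)*(q + 4)*(q - 2)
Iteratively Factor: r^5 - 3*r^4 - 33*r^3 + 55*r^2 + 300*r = (r + 3)*(r^4 - 6*r^3 - 15*r^2 + 100*r) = (r - 5)*(r + 3)*(r^3 - r^2 - 20*r) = (r - 5)^2*(r + 3)*(r^2 + 4*r) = (r - 5)^2*(r + 3)*(r + 4)*(r)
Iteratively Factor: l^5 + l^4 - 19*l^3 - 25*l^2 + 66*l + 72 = (l - 4)*(l^4 + 5*l^3 + l^2 - 21*l - 18) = (l - 4)*(l - 2)*(l^3 + 7*l^2 + 15*l + 9) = (l - 4)*(l - 2)*(l + 3)*(l^2 + 4*l + 3) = (l - 4)*(l - 2)*(l + 1)*(l + 3)*(l + 3)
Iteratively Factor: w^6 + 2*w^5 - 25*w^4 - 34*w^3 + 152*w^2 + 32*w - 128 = (w + 4)*(w^5 - 2*w^4 - 17*w^3 + 34*w^2 + 16*w - 32) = (w + 4)^2*(w^4 - 6*w^3 + 7*w^2 + 6*w - 8) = (w - 2)*(w + 4)^2*(w^3 - 4*w^2 - w + 4) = (w - 2)*(w + 1)*(w + 4)^2*(w^2 - 5*w + 4) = (w - 4)*(w - 2)*(w + 1)*(w + 4)^2*(w - 1)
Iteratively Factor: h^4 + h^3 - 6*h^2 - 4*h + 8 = (h - 1)*(h^3 + 2*h^2 - 4*h - 8) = (h - 1)*(h + 2)*(h^2 - 4) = (h - 1)*(h + 2)^2*(h - 2)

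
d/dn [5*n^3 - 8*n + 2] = 15*n^2 - 8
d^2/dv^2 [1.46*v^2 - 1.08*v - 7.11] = 2.92000000000000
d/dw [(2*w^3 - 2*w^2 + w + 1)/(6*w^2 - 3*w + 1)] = 2*(6*w^4 - 6*w^3 + 3*w^2 - 8*w + 2)/(36*w^4 - 36*w^3 + 21*w^2 - 6*w + 1)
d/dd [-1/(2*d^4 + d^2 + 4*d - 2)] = 2*(4*d^3 + d + 2)/(2*d^4 + d^2 + 4*d - 2)^2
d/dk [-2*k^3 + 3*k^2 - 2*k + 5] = -6*k^2 + 6*k - 2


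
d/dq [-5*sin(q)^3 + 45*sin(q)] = 15*(cos(q)^2 + 2)*cos(q)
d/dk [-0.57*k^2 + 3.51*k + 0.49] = 3.51 - 1.14*k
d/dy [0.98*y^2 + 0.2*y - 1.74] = 1.96*y + 0.2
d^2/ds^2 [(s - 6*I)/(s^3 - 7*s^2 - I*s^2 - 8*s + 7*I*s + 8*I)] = 2*((s - 6*I)*(-3*s^2 + 14*s + 2*I*s + 8 - 7*I)^2 + (-3*s^2 + 14*s + 2*I*s + (s - 6*I)*(-3*s + 7 + I) + 8 - 7*I)*(s^3 - 7*s^2 - I*s^2 - 8*s + 7*I*s + 8*I))/(s^3 - 7*s^2 - I*s^2 - 8*s + 7*I*s + 8*I)^3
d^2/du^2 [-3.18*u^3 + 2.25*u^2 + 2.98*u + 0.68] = 4.5 - 19.08*u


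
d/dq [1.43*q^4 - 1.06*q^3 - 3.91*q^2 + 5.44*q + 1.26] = 5.72*q^3 - 3.18*q^2 - 7.82*q + 5.44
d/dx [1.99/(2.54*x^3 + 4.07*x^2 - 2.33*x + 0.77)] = (-15.1638*x^2 - 16.1986*x + 4.6367)/(2.54*x^3 + 4.07*x^2 - 2.33*x + 0.77)^2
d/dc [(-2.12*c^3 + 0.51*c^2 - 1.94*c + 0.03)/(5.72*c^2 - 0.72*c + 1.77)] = (-12.1264*c^4 + 3.0528*c^3 - 0.5276*c^2 + 1.4622*c - 3.4122)/(32.7184*c^4 - 8.2368*c^3 + 20.7672*c^2 - 2.5488*c + 3.1329)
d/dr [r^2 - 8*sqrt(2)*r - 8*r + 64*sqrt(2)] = 2*r - 8*sqrt(2) - 8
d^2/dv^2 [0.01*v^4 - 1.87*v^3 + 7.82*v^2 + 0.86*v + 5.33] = 0.12*v^2 - 11.22*v + 15.64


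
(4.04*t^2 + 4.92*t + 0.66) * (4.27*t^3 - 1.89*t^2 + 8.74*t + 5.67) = 17.2508*t^5 + 13.3728*t^4 + 28.829*t^3 + 64.6602*t^2 + 33.6648*t + 3.7422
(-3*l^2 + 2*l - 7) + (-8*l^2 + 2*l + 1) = -11*l^2 + 4*l - 6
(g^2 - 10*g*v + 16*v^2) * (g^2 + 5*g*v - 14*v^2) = g^4 - 5*g^3*v - 48*g^2*v^2 + 220*g*v^3 - 224*v^4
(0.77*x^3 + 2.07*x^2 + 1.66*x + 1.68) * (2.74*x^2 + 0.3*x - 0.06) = 2.1098*x^5 + 5.9028*x^4 + 5.1232*x^3 + 4.977*x^2 + 0.4044*x - 0.1008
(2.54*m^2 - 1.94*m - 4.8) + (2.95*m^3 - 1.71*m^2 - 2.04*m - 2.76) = 2.95*m^3 + 0.83*m^2 - 3.98*m - 7.56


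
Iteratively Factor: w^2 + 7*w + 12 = (w + 3)*(w + 4)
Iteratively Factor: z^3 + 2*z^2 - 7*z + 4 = (z + 4)*(z^2 - 2*z + 1) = (z - 1)*(z + 4)*(z - 1)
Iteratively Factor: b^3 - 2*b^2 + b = (b - 1)*(b^2 - b) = b*(b - 1)*(b - 1)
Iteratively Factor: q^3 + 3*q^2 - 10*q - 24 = (q - 3)*(q^2 + 6*q + 8) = (q - 3)*(q + 4)*(q + 2)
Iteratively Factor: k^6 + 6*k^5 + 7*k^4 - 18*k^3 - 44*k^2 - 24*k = (k)*(k^5 + 6*k^4 + 7*k^3 - 18*k^2 - 44*k - 24) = k*(k + 3)*(k^4 + 3*k^3 - 2*k^2 - 12*k - 8) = k*(k + 2)*(k + 3)*(k^3 + k^2 - 4*k - 4) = k*(k + 2)^2*(k + 3)*(k^2 - k - 2) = k*(k + 1)*(k + 2)^2*(k + 3)*(k - 2)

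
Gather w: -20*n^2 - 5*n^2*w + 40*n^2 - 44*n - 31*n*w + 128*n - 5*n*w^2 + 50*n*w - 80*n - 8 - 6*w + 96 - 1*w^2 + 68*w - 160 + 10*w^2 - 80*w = 20*n^2 + 4*n + w^2*(9 - 5*n) + w*(-5*n^2 + 19*n - 18) - 72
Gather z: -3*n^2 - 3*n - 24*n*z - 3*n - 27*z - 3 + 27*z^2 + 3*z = -3*n^2 - 6*n + 27*z^2 + z*(-24*n - 24) - 3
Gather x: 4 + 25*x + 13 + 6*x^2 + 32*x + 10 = 6*x^2 + 57*x + 27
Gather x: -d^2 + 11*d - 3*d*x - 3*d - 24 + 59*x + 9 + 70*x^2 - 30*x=-d^2 + 8*d + 70*x^2 + x*(29 - 3*d) - 15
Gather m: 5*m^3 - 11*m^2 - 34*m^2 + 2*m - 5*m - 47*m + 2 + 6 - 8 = 5*m^3 - 45*m^2 - 50*m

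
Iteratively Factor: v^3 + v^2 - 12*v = (v)*(v^2 + v - 12) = v*(v + 4)*(v - 3)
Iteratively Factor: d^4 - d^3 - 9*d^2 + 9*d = (d - 1)*(d^3 - 9*d) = (d - 3)*(d - 1)*(d^2 + 3*d) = d*(d - 3)*(d - 1)*(d + 3)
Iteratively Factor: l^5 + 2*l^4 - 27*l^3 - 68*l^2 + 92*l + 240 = (l + 2)*(l^4 - 27*l^2 - 14*l + 120) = (l + 2)*(l + 3)*(l^3 - 3*l^2 - 18*l + 40) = (l + 2)*(l + 3)*(l + 4)*(l^2 - 7*l + 10) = (l - 2)*(l + 2)*(l + 3)*(l + 4)*(l - 5)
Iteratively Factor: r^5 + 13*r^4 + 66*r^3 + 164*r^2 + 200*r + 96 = (r + 4)*(r^4 + 9*r^3 + 30*r^2 + 44*r + 24) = (r + 2)*(r + 4)*(r^3 + 7*r^2 + 16*r + 12) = (r + 2)*(r + 3)*(r + 4)*(r^2 + 4*r + 4) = (r + 2)^2*(r + 3)*(r + 4)*(r + 2)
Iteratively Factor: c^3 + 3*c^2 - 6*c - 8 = (c + 1)*(c^2 + 2*c - 8) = (c + 1)*(c + 4)*(c - 2)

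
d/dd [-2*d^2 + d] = 1 - 4*d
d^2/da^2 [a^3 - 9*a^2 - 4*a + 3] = 6*a - 18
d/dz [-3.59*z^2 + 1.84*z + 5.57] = 1.84 - 7.18*z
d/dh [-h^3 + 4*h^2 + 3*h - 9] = -3*h^2 + 8*h + 3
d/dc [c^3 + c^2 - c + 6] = 3*c^2 + 2*c - 1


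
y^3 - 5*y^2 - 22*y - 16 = (y - 8)*(y + 1)*(y + 2)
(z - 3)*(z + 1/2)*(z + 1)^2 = z^4 - z^3/2 - 11*z^2/2 - 11*z/2 - 3/2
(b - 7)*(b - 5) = b^2 - 12*b + 35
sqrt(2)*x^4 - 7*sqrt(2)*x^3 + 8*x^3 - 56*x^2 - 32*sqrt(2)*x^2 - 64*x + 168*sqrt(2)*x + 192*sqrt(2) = (x - 8)*(x - 2*sqrt(2))*(x + 6*sqrt(2))*(sqrt(2)*x + sqrt(2))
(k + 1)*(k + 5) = k^2 + 6*k + 5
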